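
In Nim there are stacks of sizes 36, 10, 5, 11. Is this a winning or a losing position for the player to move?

Winning position

Bitwise XOR of the heap sizes:
  100100  (36)
  001010  (10)
  000101  (5)
  001011  (11)
  ------
  100000  (32)
The nim-sum is 32 ≠ 0, so this is an N-position: the player to move can win.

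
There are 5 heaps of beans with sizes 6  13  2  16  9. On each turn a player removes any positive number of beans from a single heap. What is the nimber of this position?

16

Bitwise XOR of the heap sizes:
  00110  (6)
  01101  (13)
  00010  (2)
  10000  (16)
  01001  (9)
  -----
  10000  (16)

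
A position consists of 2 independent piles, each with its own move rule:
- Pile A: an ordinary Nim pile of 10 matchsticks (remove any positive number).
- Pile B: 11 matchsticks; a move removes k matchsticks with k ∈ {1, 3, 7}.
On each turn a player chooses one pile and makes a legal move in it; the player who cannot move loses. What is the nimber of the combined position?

11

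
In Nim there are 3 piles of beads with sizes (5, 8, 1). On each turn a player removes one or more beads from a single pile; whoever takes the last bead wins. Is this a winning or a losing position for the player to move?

Compute the nim-sum pairwise:
5 ⊕ 8 = 13
13 ⊕ 1 = 12
The nim-sum is 12 ≠ 0, so this is an N-position: the player to move can win.

Winning position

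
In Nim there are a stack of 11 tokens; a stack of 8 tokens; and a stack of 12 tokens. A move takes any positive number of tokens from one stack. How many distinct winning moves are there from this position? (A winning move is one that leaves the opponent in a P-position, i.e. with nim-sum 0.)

3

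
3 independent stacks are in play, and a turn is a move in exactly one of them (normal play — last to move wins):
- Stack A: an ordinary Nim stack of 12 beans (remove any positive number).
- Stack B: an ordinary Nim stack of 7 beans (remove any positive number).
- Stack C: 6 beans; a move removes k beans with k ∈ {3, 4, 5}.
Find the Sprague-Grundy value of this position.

Stack A is a plain Nim stack of size 12, so its Grundy value is 12.
Stack B is a plain Nim stack of size 7, so its Grundy value is 7.
Grundy values for stack C (subtraction set {3, 4, 5}):
k:     0  1  2  3  4  5  6
g(k):  0  0  0  1  1  1  2
So g(6) = 2.
The value of a disjunctive sum is the nim-sum of the parts.
Combined value = 12 ⊕ 7 ⊕ 2 = 9.

9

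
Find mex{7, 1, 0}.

The values 0, 1 are all present; 2 is the first non-negative integer missing from the set.

2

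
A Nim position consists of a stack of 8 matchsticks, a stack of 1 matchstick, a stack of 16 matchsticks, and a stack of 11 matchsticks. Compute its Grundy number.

18

Nim-sum: 8 ^ 1 ^ 16 ^ 11 = 18.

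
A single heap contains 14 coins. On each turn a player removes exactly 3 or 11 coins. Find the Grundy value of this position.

0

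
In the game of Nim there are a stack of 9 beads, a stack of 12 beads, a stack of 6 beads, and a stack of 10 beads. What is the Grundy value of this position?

9

Nim-sum: 9 ⊕ 12 ⊕ 6 ⊕ 10 = 9.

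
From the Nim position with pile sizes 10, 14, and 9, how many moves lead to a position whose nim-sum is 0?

In binary:
  1010  (10)
  1110  (14)
  1001  (9)
  ----
  1101  (13)
The overall nim-sum is X = 13. A pile of size p has a winning move iff p XOR X < p (reduce it to p XOR X).
  10: 10 XOR 13 = 7 < 10 — winning move (to 7).
  14: 14 XOR 13 = 3 < 14 — winning move (to 3).
  9: 9 XOR 13 = 4 < 9 — winning move (to 4).
That gives 3 winning moves.

3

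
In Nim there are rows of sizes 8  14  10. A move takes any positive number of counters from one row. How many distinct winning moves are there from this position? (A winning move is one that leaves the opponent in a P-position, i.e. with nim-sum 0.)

Nim-sum: 8 ⊕ 14 ⊕ 10 = 12.
The overall nim-sum is X = 12. A row of size p has a winning move iff p XOR X < p (reduce it to p XOR X).
  8: 8 XOR 12 = 4 < 8 — winning move (to 4).
  14: 14 XOR 12 = 2 < 14 — winning move (to 2).
  10: 10 XOR 12 = 6 < 10 — winning move (to 6).
That gives 3 winning moves.

3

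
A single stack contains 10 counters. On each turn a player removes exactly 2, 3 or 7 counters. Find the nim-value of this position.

0

Compute g(0), g(1), … for moves {2, 3, 7}:
g(0) = mex{} = 0
g(1) = mex{} = 0
g(2) = mex{0} = 1
g(3) = mex{0} = 1
g(4) = mex{0,1} = 2
g(5) = mex{1} = 0
g(6) = mex{1,2} = 0
g(7) = mex{0,2} = 1
g(8) = mex{0} = 1
g(9) = mex{0,1} = 2
g(10) = mex{1} = 0
So g(10) = 0.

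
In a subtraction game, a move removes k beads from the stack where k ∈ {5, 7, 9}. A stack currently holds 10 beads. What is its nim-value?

Grundy values for subtraction set {5, 7, 9}:
g(0) = mex{} = 0
g(1) = mex{} = 0
g(2) = mex{} = 0
g(3) = mex{} = 0
g(4) = mex{} = 0
g(5) = mex{0} = 1
g(6) = mex{0} = 1
g(7) = mex{0} = 1
g(8) = mex{0} = 1
g(9) = mex{0} = 1
g(10) = mex{0,1} = 2
So g(10) = 2.

2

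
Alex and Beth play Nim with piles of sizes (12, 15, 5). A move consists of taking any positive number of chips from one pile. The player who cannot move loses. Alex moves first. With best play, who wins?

Alex wins

Nim-sum: 12 ⊕ 15 ⊕ 5 = 6.
The nim-sum is 6 ≠ 0, so this is an N-position: the player to move can win; Alex has a winning move.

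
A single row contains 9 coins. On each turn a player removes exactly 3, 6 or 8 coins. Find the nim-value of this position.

Grundy values for subtraction set {3, 6, 8}:
g(0) = mex{} = 0
g(1) = mex{} = 0
g(2) = mex{} = 0
g(3) = mex{0} = 1
g(4) = mex{0} = 1
g(5) = mex{0} = 1
g(6) = mex{0,1} = 2
g(7) = mex{0,1} = 2
g(8) = mex{0,1} = 2
g(9) = mex{0,1,2} = 3
So g(9) = 3.

3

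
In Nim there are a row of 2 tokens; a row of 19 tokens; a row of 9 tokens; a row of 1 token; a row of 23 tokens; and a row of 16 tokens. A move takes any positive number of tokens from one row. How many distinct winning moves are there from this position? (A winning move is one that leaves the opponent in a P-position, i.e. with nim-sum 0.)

Bitwise XOR of the heap sizes:
  00010  (2)
  10011  (19)
  01001  (9)
  00001  (1)
  10111  (23)
  10000  (16)
  -----
  11110  (30)
The overall nim-sum is X = 30. A row of size p has a winning move iff p XOR X < p (reduce it to p XOR X).
  2: 2 XOR 30 = 28 ≥ 2 — no move.
  19: 19 XOR 30 = 13 < 19 — winning move (to 13).
  9: 9 XOR 30 = 23 ≥ 9 — no move.
  1: 1 XOR 30 = 31 ≥ 1 — no move.
  23: 23 XOR 30 = 9 < 23 — winning move (to 9).
  16: 16 XOR 30 = 14 < 16 — winning move (to 14).
That gives 3 winning moves.

3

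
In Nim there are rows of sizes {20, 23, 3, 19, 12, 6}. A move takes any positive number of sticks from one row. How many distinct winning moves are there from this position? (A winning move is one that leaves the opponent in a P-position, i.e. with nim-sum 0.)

Compute the nim-sum pairwise:
20 ^ 23 = 3
3 ^ 3 = 0
0 ^ 19 = 19
19 ^ 12 = 31
31 ^ 6 = 25
The overall nim-sum is X = 25. A row of size p has a winning move iff p XOR X < p (reduce it to p XOR X).
  20: 20 XOR 25 = 13 < 20 — winning move (to 13).
  23: 23 XOR 25 = 14 < 23 — winning move (to 14).
  3: 3 XOR 25 = 26 ≥ 3 — no move.
  19: 19 XOR 25 = 10 < 19 — winning move (to 10).
  12: 12 XOR 25 = 21 ≥ 12 — no move.
  6: 6 XOR 25 = 31 ≥ 6 — no move.
That gives 3 winning moves.

3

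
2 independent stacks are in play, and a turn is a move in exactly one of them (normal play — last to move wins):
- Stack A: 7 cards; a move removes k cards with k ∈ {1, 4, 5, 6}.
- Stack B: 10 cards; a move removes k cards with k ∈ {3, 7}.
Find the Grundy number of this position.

3

Grundy values for stack A (subtraction set {1, 4, 5, 6}):
k:     0  1  2  3  4  5  6  7
g(k):  0  1  0  1  2  3  2  3
So g(7) = 3.
Build the Grundy sequence for stack B with g(k) = mex{g(k−s) : s ∈ {3, 7}, s ≤ k}:
g(0) = mex{} = 0
g(1) = mex{} = 0
g(2) = mex{} = 0
g(3) = mex{0} = 1
g(4) = mex{0} = 1
g(5) = mex{0} = 1
g(6) = mex{1} = 0
g(7) = mex{0,1} = 2
g(8) = mex{0,1} = 2
g(9) = mex{0} = 1
g(10) = mex{1,2} = 0
So g(10) = 0.
The value of a disjunctive sum is the nim-sum of the parts.
Combined value = 3 XOR 0 = 3.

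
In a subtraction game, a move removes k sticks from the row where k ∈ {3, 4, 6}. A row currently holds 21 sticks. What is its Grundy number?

Build the Grundy sequence with g(k) = mex{g(k−s) : s ∈ {3, 4, 6}, s ≤ k}:
k:     0  1  2  3  4  5  6  7  8  9 10 11 12 13 14 15 16 17 18 19 20 21
g(k):  0  0  0  1  1  1  2  2  2  0  0  0  1  1  1  2  2  2  0  0  0  1
So g(21) = 1.

1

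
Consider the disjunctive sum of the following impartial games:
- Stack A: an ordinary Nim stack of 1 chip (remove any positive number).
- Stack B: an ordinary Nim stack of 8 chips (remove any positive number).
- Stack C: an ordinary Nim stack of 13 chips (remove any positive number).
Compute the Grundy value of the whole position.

Stack A is a plain Nim stack of size 1, so its Grundy value is 1.
Stack B is a plain Nim stack of size 8, so its Grundy value is 8.
Stack C is a plain Nim stack of size 13, so its Grundy value is 13.
By the Sprague-Grundy theorem, the Grundy value of a sum of independent games is the XOR of the component values.
Combined value = 1 ⊕ 8 ⊕ 13 = 4.

4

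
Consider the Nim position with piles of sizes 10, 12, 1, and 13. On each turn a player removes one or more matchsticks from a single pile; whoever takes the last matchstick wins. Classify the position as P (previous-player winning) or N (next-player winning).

N-position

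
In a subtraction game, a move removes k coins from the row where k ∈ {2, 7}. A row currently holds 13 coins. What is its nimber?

Build the Grundy sequence with g(k) = mex{g(k−s) : s ∈ {2, 7}, s ≤ k}:
g(0) = mex{} = 0
g(1) = mex{} = 0
g(2) = mex{0} = 1
g(3) = mex{0} = 1
g(4) = mex{1} = 0
g(5) = mex{1} = 0
g(6) = mex{0} = 1
g(7) = mex{0} = 1
g(8) = mex{0,1} = 2
g(9) = mex{1} = 0
g(10) = mex{1,2} = 0
g(11) = mex{0} = 1
g(12) = mex{0} = 1
g(13) = mex{1} = 0
So g(13) = 0.

0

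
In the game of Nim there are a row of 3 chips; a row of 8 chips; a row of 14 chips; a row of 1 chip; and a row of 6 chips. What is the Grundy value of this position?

2

Write each in binary and XOR column by column:
  0011  (3)
  1000  (8)
  1110  (14)
  0001  (1)
  0110  (6)
  ----
  0010  (2)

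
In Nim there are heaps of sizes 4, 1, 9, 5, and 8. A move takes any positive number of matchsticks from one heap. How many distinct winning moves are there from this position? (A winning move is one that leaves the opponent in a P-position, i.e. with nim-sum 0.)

3

Compute the nim-sum pairwise:
4 ^ 1 = 5
5 ^ 9 = 12
12 ^ 5 = 9
9 ^ 8 = 1
The overall nim-sum is X = 1. A heap of size p has a winning move iff p XOR X < p (reduce it to p XOR X).
  4: 4 XOR 1 = 5 ≥ 4 — no move.
  1: 1 XOR 1 = 0 < 1 — winning move (to 0).
  9: 9 XOR 1 = 8 < 9 — winning move (to 8).
  5: 5 XOR 1 = 4 < 5 — winning move (to 4).
  8: 8 XOR 1 = 9 ≥ 8 — no move.
That gives 3 winning moves.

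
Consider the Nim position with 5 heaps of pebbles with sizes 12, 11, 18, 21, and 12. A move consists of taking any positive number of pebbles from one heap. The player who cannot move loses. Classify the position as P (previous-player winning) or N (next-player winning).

Write each in binary and XOR column by column:
  01100  (12)
  01011  (11)
  10010  (18)
  10101  (21)
  01100  (12)
  -----
  01100  (12)
The nim-sum is 12 ≠ 0, so this is an N-position: the player to move can win.

N-position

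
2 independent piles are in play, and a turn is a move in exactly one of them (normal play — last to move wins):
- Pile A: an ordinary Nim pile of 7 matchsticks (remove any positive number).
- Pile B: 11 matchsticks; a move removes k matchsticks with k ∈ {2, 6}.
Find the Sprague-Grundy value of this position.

Pile A is a plain Nim pile of size 7, so its Grundy value is 7.
For pile B, compute g(0), g(1), … with moves {2, 6}:
g(0) = mex{} = 0
g(1) = mex{} = 0
g(2) = mex{0} = 1
g(3) = mex{0} = 1
g(4) = mex{1} = 0
g(5) = mex{1} = 0
g(6) = mex{0} = 1
g(7) = mex{0} = 1
g(8) = mex{1} = 0
g(9) = mex{1} = 0
g(10) = mex{0} = 1
g(11) = mex{0} = 1
So g(11) = 1.
The value of a disjunctive sum is the nim-sum of the parts.
Combined value = 7 ⊕ 1 = 6.

6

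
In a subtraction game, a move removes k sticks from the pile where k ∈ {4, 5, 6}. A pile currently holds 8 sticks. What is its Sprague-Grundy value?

Build the Grundy sequence with g(k) = mex{g(k−s) : s ∈ {4, 5, 6}, s ≤ k}:
k:     0  1  2  3  4  5  6  7  8
g(k):  0  0  0  0  1  1  1  1  2
So g(8) = 2.

2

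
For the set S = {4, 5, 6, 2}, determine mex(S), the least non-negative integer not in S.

0 is not in the set, so the mex is 0.

0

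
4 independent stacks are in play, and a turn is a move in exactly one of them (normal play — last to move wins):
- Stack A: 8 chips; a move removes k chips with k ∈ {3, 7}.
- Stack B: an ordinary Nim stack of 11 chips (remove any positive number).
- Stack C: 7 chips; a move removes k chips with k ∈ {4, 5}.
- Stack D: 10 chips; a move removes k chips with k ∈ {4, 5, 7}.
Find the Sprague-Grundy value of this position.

10

For stack A, compute g(0), g(1), … with moves {3, 7}:
k:     0  1  2  3  4  5  6  7  8
g(k):  0  0  0  1  1  1  0  2  2
So g(8) = 2.
Stack B is a plain Nim stack of size 11, so its Grundy value is 11.
For stack C, compute g(0), g(1), … with moves {4, 5}:
k:     0  1  2  3  4  5  6  7
g(k):  0  0  0  0  1  1  1  1
So g(7) = 1.
Grundy values for stack D (subtraction set {4, 5, 7}):
g(0) = mex{} = 0
g(1) = mex{} = 0
g(2) = mex{} = 0
g(3) = mex{} = 0
g(4) = mex{0} = 1
g(5) = mex{0} = 1
g(6) = mex{0} = 1
g(7) = mex{0} = 1
g(8) = mex{0,1} = 2
g(9) = mex{0,1} = 2
g(10) = mex{0,1} = 2
So g(10) = 2.
By the Sprague-Grundy theorem, the Grundy value of a sum of independent games is the XOR of the component values.
Combined value = 2 ⊕ 11 ⊕ 1 ⊕ 2 = 10.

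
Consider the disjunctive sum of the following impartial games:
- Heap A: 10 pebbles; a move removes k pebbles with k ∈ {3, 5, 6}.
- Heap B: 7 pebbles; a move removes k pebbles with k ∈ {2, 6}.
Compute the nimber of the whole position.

For heap A, compute g(0), g(1), … with moves {3, 5, 6}:
g(0) = mex{} = 0
g(1) = mex{} = 0
g(2) = mex{} = 0
g(3) = mex{0} = 1
g(4) = mex{0} = 1
g(5) = mex{0} = 1
g(6) = mex{0,1} = 2
g(7) = mex{0,1} = 2
g(8) = mex{0,1} = 2
g(9) = mex{1,2} = 0
g(10) = mex{1,2} = 0
So g(10) = 0.
Build the Grundy sequence for heap B with g(k) = mex{g(k−s) : s ∈ {2, 6}, s ≤ k}:
k:     0  1  2  3  4  5  6  7
g(k):  0  0  1  1  0  0  1  1
So g(7) = 1.
The value of a disjunctive sum is the nim-sum of the parts.
Combined value = 0 ⊕ 1 = 1.

1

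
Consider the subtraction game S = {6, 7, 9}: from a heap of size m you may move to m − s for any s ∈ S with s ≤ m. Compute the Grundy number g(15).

0

Compute g(0), g(1), … for moves {6, 7, 9}:
k:     0  1  2  3  4  5  6  7  8  9 10 11 12 13 14 15
g(k):  0  0  0  0  0  0  1  1  1  1  1  1  2  2  2  0
So g(15) = 0.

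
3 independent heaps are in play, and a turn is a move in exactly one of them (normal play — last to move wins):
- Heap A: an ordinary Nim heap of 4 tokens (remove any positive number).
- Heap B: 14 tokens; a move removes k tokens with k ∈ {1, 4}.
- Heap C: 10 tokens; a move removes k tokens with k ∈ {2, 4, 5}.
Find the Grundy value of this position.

7

Heap A is a plain Nim heap of size 4, so its Grundy value is 4.
Grundy values for heap B (subtraction set {1, 4}):
k:     0  1  2  3  4  5  6  7  8  9 10 11 12 13 14
g(k):  0  1  0  1  2  0  1  0  1  2  0  1  0  1  2
So g(14) = 2.
Build the Grundy sequence for heap C with g(k) = mex{g(k−s) : s ∈ {2, 4, 5}, s ≤ k}:
g(0) = mex{} = 0
g(1) = mex{} = 0
g(2) = mex{0} = 1
g(3) = mex{0} = 1
g(4) = mex{0,1} = 2
g(5) = mex{0,1} = 2
g(6) = mex{0,1,2} = 3
g(7) = mex{1,2} = 0
g(8) = mex{1,2,3} = 0
g(9) = mex{0,2} = 1
g(10) = mex{0,2,3} = 1
So g(10) = 1.
By the Sprague-Grundy theorem, the Grundy value of a sum of independent games is the XOR of the component values.
Combined value = 4 XOR 2 XOR 1 = 7.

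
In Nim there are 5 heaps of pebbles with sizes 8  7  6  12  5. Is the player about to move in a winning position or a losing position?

Compute the nim-sum pairwise:
8 ^ 7 = 15
15 ^ 6 = 9
9 ^ 12 = 5
5 ^ 5 = 0
The nim-sum is 0, so this is a P-position: the player to move is in a losing position under optimal play.

Losing position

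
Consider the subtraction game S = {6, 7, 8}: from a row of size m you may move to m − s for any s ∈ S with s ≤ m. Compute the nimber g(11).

1

Build the Grundy sequence with g(k) = mex{g(k−s) : s ∈ {6, 7, 8}, s ≤ k}:
k:     0  1  2  3  4  5  6  7  8  9 10 11
g(k):  0  0  0  0  0  0  1  1  1  1  1  1
So g(11) = 1.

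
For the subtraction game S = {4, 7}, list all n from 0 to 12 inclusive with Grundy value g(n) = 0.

0, 1, 2, 3, 11, 12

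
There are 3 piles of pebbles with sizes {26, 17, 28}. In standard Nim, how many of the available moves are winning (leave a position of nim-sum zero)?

3

Write each in binary and XOR column by column:
  11010  (26)
  10001  (17)
  11100  (28)
  -----
  10111  (23)
The overall nim-sum is X = 23. A pile of size p has a winning move iff p XOR X < p (reduce it to p XOR X).
  26: 26 XOR 23 = 13 < 26 — winning move (to 13).
  17: 17 XOR 23 = 6 < 17 — winning move (to 6).
  28: 28 XOR 23 = 11 < 28 — winning move (to 11).
That gives 3 winning moves.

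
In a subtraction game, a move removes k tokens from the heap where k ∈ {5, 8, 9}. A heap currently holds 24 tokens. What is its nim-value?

2

Grundy values for subtraction set {5, 8, 9}:
k:     0  1  2  3  4  5  6  7  8  9 10 11 12 13 14 15 16 17 18 19 20 21 22 23 24
g(k):  0  0  0  0  0  1  1  1  1  1  2  2  2  2  0  0  0  0  0  1  1  1  1  1  2
So g(24) = 2.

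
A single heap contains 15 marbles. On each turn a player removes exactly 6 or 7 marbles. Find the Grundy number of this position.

0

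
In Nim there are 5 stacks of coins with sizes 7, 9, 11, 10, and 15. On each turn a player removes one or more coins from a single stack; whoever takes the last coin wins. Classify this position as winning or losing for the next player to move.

Compute the nim-sum pairwise:
7 XOR 9 = 14
14 XOR 11 = 5
5 XOR 10 = 15
15 XOR 15 = 0
The nim-sum is 0, so this is a P-position: the player to move is in a losing position under optimal play.

Losing position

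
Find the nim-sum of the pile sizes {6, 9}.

Nim-sum: 6 XOR 9 = 15.

15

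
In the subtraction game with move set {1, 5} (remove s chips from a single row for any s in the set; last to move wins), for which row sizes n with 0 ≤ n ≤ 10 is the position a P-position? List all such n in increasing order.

Grundy values for subtraction set {1, 5}:
g(0) = mex{} = 0
g(1) = mex{0} = 1
g(2) = mex{1} = 0
g(3) = mex{0} = 1
g(4) = mex{1} = 0
g(5) = mex{0} = 1
g(6) = mex{1} = 0
g(7) = mex{0} = 1
g(8) = mex{1} = 0
g(9) = mex{0} = 1
g(10) = mex{1} = 0
The P-positions (g = 0) in 0..10 are 0, 2, 4, 6, 8, 10.

0, 2, 4, 6, 8, 10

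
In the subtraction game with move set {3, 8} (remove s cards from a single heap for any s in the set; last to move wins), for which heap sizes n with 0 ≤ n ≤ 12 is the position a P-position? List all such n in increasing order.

0, 1, 2, 6, 7, 11, 12

Build the Grundy sequence with g(k) = mex{g(k−s) : s ∈ {3, 8}, s ≤ k}:
g(0) = mex{} = 0
g(1) = mex{} = 0
g(2) = mex{} = 0
g(3) = mex{0} = 1
g(4) = mex{0} = 1
g(5) = mex{0} = 1
g(6) = mex{1} = 0
g(7) = mex{1} = 0
g(8) = mex{0,1} = 2
g(9) = mex{0} = 1
g(10) = mex{0} = 1
g(11) = mex{1,2} = 0
g(12) = mex{1} = 0
The P-positions (g = 0) in 0..12 are 0, 1, 2, 6, 7, 11, 12.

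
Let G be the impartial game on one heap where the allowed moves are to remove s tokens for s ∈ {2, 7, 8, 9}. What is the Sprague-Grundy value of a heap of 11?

Build the Grundy sequence with g(k) = mex{g(k−s) : s ∈ {2, 7, 8, 9}, s ≤ k}:
k:     0  1  2  3  4  5  6  7  8  9 10 11
g(k):  0  0  1  1  0  0  1  1  2  2  3  3
So g(11) = 3.

3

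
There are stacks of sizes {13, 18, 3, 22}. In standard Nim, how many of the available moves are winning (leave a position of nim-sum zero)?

1

Nim-sum: 13 ^ 18 ^ 3 ^ 22 = 10.
The overall nim-sum is X = 10. A stack of size p has a winning move iff p XOR X < p (reduce it to p XOR X).
  13: 13 XOR 10 = 7 < 13 — winning move (to 7).
  18: 18 XOR 10 = 24 ≥ 18 — no move.
  3: 3 XOR 10 = 9 ≥ 3 — no move.
  22: 22 XOR 10 = 28 ≥ 22 — no move.
That gives 1 winning move.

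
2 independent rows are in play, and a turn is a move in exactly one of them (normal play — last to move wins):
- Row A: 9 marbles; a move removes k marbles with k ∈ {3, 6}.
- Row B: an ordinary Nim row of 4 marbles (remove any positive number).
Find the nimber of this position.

Grundy values for row A (subtraction set {3, 6}):
k:     0  1  2  3  4  5  6  7  8  9
g(k):  0  0  0  1  1  1  2  2  2  0
So g(9) = 0.
Row B is a plain Nim row of size 4, so its Grundy value is 4.
The value of a disjunctive sum is the nim-sum of the parts.
Combined value = 0 ⊕ 4 = 4.

4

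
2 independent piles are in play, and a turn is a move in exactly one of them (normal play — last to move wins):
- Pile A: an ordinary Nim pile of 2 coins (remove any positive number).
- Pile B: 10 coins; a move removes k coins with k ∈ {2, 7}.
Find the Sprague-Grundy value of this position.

2

Pile A is a plain Nim pile of size 2, so its Grundy value is 2.
Build the Grundy sequence for pile B with g(k) = mex{g(k−s) : s ∈ {2, 7}, s ≤ k}:
g(0) = mex{} = 0
g(1) = mex{} = 0
g(2) = mex{0} = 1
g(3) = mex{0} = 1
g(4) = mex{1} = 0
g(5) = mex{1} = 0
g(6) = mex{0} = 1
g(7) = mex{0} = 1
g(8) = mex{0,1} = 2
g(9) = mex{1} = 0
g(10) = mex{1,2} = 0
So g(10) = 0.
By the Sprague-Grundy theorem, the Grundy value of a sum of independent games is the XOR of the component values.
Combined value = 2 XOR 0 = 2.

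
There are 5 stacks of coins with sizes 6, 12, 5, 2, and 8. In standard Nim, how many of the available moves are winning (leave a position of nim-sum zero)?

Nim-sum: 6 XOR 12 XOR 5 XOR 2 XOR 8 = 5.
The overall nim-sum is X = 5. A stack of size p has a winning move iff p XOR X < p (reduce it to p XOR X).
  6: 6 XOR 5 = 3 < 6 — winning move (to 3).
  12: 12 XOR 5 = 9 < 12 — winning move (to 9).
  5: 5 XOR 5 = 0 < 5 — winning move (to 0).
  2: 2 XOR 5 = 7 ≥ 2 — no move.
  8: 8 XOR 5 = 13 ≥ 8 — no move.
That gives 3 winning moves.

3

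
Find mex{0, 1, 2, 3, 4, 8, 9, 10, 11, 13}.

The values 0, 1, 2, 3, 4 are all present; 5 is the first non-negative integer missing from the set.

5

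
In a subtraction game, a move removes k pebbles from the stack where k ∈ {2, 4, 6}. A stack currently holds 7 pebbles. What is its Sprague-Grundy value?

Grundy values for subtraction set {2, 4, 6}:
g(0) = mex{} = 0
g(1) = mex{} = 0
g(2) = mex{0} = 1
g(3) = mex{0} = 1
g(4) = mex{0,1} = 2
g(5) = mex{0,1} = 2
g(6) = mex{0,1,2} = 3
g(7) = mex{0,1,2} = 3
So g(7) = 3.

3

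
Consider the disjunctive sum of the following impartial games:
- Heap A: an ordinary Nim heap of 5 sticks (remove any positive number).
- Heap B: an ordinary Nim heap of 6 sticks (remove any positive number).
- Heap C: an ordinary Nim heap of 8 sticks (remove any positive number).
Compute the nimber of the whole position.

11

Heap A is a plain Nim heap of size 5, so its Grundy value is 5.
Heap B is a plain Nim heap of size 6, so its Grundy value is 6.
Heap C is a plain Nim heap of size 8, so its Grundy value is 8.
The value of a disjunctive sum is the nim-sum of the parts.
Combined value = 5 XOR 6 XOR 8 = 11.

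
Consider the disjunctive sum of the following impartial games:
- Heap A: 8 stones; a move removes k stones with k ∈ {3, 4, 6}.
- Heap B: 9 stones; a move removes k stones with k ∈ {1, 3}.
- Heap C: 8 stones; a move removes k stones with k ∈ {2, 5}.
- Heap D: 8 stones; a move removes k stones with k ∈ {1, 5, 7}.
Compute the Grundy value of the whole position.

3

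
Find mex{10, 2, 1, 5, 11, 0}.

3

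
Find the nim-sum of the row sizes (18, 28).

Nim-sum: 18 ⊕ 28 = 14.

14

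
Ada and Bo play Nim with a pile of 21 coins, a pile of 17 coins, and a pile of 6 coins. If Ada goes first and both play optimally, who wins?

Ada wins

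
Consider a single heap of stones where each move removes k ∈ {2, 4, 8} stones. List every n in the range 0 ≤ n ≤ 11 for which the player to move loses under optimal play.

0, 1, 6, 7

Build the Grundy sequence with g(k) = mex{g(k−s) : s ∈ {2, 4, 8}, s ≤ k}:
g(0) = mex{} = 0
g(1) = mex{} = 0
g(2) = mex{0} = 1
g(3) = mex{0} = 1
g(4) = mex{0,1} = 2
g(5) = mex{0,1} = 2
g(6) = mex{1,2} = 0
g(7) = mex{1,2} = 0
g(8) = mex{0,2} = 1
g(9) = mex{0,2} = 1
g(10) = mex{0,1} = 2
g(11) = mex{0,1} = 2
The P-positions (g = 0) in 0..11 are 0, 1, 6, 7.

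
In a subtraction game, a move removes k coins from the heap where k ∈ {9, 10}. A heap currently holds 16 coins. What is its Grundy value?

1

Build the Grundy sequence with g(k) = mex{g(k−s) : s ∈ {9, 10}, s ≤ k}:
k:     0  1  2  3  4  5  6  7  8  9 10 11 12 13 14 15 16
g(k):  0  0  0  0  0  0  0  0  0  1  1  1  1  1  1  1  1
So g(16) = 1.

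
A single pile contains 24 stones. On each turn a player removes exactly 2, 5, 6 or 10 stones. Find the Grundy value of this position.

Grundy values for subtraction set {2, 5, 6, 10}:
k:     0  1  2  3  4  5  6  7  8  9 10 11 12 13 14 15 16 17 18 19 20 21 22 23 24
g(k):  0  0  1  1  0  2  1  3  0  2  1  3  0  2  1  0  0  1  1  0  2  1  3  0  2
So g(24) = 2.

2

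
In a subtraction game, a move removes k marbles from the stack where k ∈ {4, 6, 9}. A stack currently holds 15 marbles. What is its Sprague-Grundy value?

Build the Grundy sequence with g(k) = mex{g(k−s) : s ∈ {4, 6, 9}, s ≤ k}:
k:     0  1  2  3  4  5  6  7  8  9 10 11 12 13 14 15
g(k):  0  0  0  0  1  1  1  1  2  2  2  2  3  0  0  0
So g(15) = 0.

0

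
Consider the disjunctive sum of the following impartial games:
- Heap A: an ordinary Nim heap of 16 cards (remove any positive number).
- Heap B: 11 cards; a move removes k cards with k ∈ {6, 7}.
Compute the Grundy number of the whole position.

17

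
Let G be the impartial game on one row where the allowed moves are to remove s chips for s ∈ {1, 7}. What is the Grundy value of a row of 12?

0

Grundy values for subtraction set {1, 7}:
g(0) = mex{} = 0
g(1) = mex{0} = 1
g(2) = mex{1} = 0
g(3) = mex{0} = 1
g(4) = mex{1} = 0
g(5) = mex{0} = 1
g(6) = mex{1} = 0
g(7) = mex{0} = 1
g(8) = mex{1} = 0
g(9) = mex{0} = 1
g(10) = mex{1} = 0
g(11) = mex{0} = 1
g(12) = mex{1} = 0
So g(12) = 0.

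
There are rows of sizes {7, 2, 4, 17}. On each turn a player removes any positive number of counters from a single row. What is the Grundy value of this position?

16

Compute the nim-sum pairwise:
7 XOR 2 = 5
5 XOR 4 = 1
1 XOR 17 = 16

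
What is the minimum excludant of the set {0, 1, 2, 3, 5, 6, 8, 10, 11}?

The values 0, 1, 2, 3 are all present; 4 is the first non-negative integer missing from the set.

4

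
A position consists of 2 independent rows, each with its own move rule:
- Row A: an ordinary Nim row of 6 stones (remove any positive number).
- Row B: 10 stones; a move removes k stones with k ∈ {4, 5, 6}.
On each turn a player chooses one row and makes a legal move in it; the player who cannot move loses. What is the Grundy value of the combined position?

6

Row A is a plain Nim row of size 6, so its Grundy value is 6.
Grundy values for row B (subtraction set {4, 5, 6}):
g(0) = mex{} = 0
g(1) = mex{} = 0
g(2) = mex{} = 0
g(3) = mex{} = 0
g(4) = mex{0} = 1
g(5) = mex{0} = 1
g(6) = mex{0} = 1
g(7) = mex{0} = 1
g(8) = mex{0,1} = 2
g(9) = mex{0,1} = 2
g(10) = mex{1} = 0
So g(10) = 0.
By the Sprague-Grundy theorem, the Grundy value of a sum of independent games is the XOR of the component values.
Combined value = 6 ⊕ 0 = 6.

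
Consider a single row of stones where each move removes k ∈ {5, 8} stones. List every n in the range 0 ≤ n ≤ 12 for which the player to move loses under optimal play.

0, 1, 2, 3, 4

Compute g(0), g(1), … for moves {5, 8}:
g(0) = mex{} = 0
g(1) = mex{} = 0
g(2) = mex{} = 0
g(3) = mex{} = 0
g(4) = mex{} = 0
g(5) = mex{0} = 1
g(6) = mex{0} = 1
g(7) = mex{0} = 1
g(8) = mex{0} = 1
g(9) = mex{0} = 1
g(10) = mex{0,1} = 2
g(11) = mex{0,1} = 2
g(12) = mex{0,1} = 2
The P-positions (g = 0) in 0..12 are 0, 1, 2, 3, 4.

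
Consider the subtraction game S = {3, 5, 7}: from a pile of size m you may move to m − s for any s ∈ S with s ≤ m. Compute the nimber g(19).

Compute g(0), g(1), … for moves {3, 5, 7}:
k:     0  1  2  3  4  5  6  7  8  9 10 11 12 13 14 15 16 17 18 19
g(k):  0  0  0  1  1  1  2  2  2  3  0  0  0  1  1  1  2  2  2  3
So g(19) = 3.

3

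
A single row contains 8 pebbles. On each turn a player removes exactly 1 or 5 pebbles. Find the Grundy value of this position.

Build the Grundy sequence with g(k) = mex{g(k−s) : s ∈ {1, 5}, s ≤ k}:
g(0) = mex{} = 0
g(1) = mex{0} = 1
g(2) = mex{1} = 0
g(3) = mex{0} = 1
g(4) = mex{1} = 0
g(5) = mex{0} = 1
g(6) = mex{1} = 0
g(7) = mex{0} = 1
g(8) = mex{1} = 0
So g(8) = 0.

0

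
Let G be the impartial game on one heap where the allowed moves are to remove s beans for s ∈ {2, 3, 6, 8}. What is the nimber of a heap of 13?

2

Build the Grundy sequence with g(k) = mex{g(k−s) : s ∈ {2, 3, 6, 8}, s ≤ k}:
k:     0  1  2  3  4  5  6  7  8  9 10 11 12 13
g(k):  0  0  1  1  2  0  3  1  2  2  0  3  1  2
So g(13) = 2.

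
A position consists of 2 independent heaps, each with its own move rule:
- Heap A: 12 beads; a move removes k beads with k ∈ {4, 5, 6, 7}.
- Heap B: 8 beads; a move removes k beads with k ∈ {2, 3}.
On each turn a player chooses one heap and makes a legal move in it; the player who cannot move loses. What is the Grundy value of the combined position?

1

Grundy values for heap A (subtraction set {4, 5, 6, 7}):
k:     0  1  2  3  4  5  6  7  8  9 10 11 12
g(k):  0  0  0  0  1  1  1  1  2  2  2  0  0
So g(12) = 0.
For heap B, compute g(0), g(1), … with moves {2, 3}:
k:     0  1  2  3  4  5  6  7  8
g(k):  0  0  1  1  2  0  0  1  1
So g(8) = 1.
The value of a disjunctive sum is the nim-sum of the parts.
Combined value = 0 ⊕ 1 = 1.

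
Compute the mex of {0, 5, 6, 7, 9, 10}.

0 is in the set but 1 is not, so the mex is 1.

1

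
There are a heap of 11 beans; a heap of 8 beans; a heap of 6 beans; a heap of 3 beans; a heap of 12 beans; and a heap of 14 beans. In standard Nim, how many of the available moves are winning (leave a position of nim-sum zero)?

Write each in binary and XOR column by column:
  1011  (11)
  1000  (8)
  0110  (6)
  0011  (3)
  1100  (12)
  1110  (14)
  ----
  0100  (4)
The overall nim-sum is X = 4. A heap of size p has a winning move iff p XOR X < p (reduce it to p XOR X).
  11: 11 XOR 4 = 15 ≥ 11 — no move.
  8: 8 XOR 4 = 12 ≥ 8 — no move.
  6: 6 XOR 4 = 2 < 6 — winning move (to 2).
  3: 3 XOR 4 = 7 ≥ 3 — no move.
  12: 12 XOR 4 = 8 < 12 — winning move (to 8).
  14: 14 XOR 4 = 10 < 14 — winning move (to 10).
That gives 3 winning moves.

3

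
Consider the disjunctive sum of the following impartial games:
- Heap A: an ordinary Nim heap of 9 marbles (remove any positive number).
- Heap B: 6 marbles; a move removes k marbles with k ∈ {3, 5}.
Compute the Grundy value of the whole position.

Heap A is a plain Nim heap of size 9, so its Grundy value is 9.
Build the Grundy sequence for heap B with g(k) = mex{g(k−s) : s ∈ {3, 5}, s ≤ k}:
g(0) = mex{} = 0
g(1) = mex{} = 0
g(2) = mex{} = 0
g(3) = mex{0} = 1
g(4) = mex{0} = 1
g(5) = mex{0} = 1
g(6) = mex{0,1} = 2
So g(6) = 2.
By the Sprague-Grundy theorem, the Grundy value of a sum of independent games is the XOR of the component values.
Combined value = 9 ⊕ 2 = 11.

11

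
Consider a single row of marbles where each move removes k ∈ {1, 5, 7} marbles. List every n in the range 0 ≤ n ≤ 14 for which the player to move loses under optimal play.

0, 2, 4, 6, 8, 10, 12, 14

Build the Grundy sequence with g(k) = mex{g(k−s) : s ∈ {1, 5, 7}, s ≤ k}:
k:     0  1  2  3  4  5  6  7  8  9 10 11 12 13 14
g(k):  0  1  0  1  0  1  0  1  0  1  0  1  0  1  0
The P-positions (g = 0) in 0..14 are 0, 2, 4, 6, 8, 10, 12, 14.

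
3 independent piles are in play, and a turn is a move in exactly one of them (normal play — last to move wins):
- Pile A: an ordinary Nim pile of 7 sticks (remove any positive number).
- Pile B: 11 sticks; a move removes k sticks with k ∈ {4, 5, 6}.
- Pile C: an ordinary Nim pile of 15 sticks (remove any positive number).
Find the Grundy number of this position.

8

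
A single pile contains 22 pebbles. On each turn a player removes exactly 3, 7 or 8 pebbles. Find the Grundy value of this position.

0

Compute g(0), g(1), … for moves {3, 7, 8}:
k:     0  1  2  3  4  5  6  7  8  9 10 11 12 13 14 15 16 17 18 19 20 21 22
g(k):  0  0  0  1  1  1  0  2  2  1  3  0  0  2  1  1  0  0  2  1  1  0  0
So g(22) = 0.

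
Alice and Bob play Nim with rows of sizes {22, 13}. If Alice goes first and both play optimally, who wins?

Alice wins

In binary:
  10110  (22)
  01101  (13)
  -----
  11011  (27)
The nim-sum is 27 ≠ 0, so this is an N-position: the player to move can win; Alice has a winning move.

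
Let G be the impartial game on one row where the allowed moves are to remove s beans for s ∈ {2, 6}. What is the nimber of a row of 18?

1

Compute g(0), g(1), … for moves {2, 6}:
k:     0  1  2  3  4  5  6  7  8  9 10 11 12 13 14 15 16 17 18
g(k):  0  0  1  1  0  0  1  1  0  0  1  1  0  0  1  1  0  0  1
So g(18) = 1.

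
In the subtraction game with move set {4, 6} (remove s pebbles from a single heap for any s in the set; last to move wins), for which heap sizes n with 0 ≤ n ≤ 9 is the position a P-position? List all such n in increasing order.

0, 1, 2, 3

Compute g(0), g(1), … for moves {4, 6}:
g(0) = mex{} = 0
g(1) = mex{} = 0
g(2) = mex{} = 0
g(3) = mex{} = 0
g(4) = mex{0} = 1
g(5) = mex{0} = 1
g(6) = mex{0} = 1
g(7) = mex{0} = 1
g(8) = mex{0,1} = 2
g(9) = mex{0,1} = 2
The P-positions (g = 0) in 0..9 are 0, 1, 2, 3.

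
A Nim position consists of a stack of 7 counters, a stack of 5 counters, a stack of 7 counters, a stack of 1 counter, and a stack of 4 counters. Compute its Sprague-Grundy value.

Nim-sum: 7 XOR 5 XOR 7 XOR 1 XOR 4 = 0.

0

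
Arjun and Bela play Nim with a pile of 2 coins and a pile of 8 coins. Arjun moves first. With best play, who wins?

Compute the nim-sum pairwise:
2 XOR 8 = 10
The nim-sum is 10 ≠ 0, so this is an N-position: the player to move can win; Arjun has a winning move.

Arjun wins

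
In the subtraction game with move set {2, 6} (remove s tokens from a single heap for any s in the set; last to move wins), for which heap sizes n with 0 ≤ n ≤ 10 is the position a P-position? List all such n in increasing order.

Build the Grundy sequence with g(k) = mex{g(k−s) : s ∈ {2, 6}, s ≤ k}:
k:     0  1  2  3  4  5  6  7  8  9 10
g(k):  0  0  1  1  0  0  1  1  0  0  1
The P-positions (g = 0) in 0..10 are 0, 1, 4, 5, 8, 9.

0, 1, 4, 5, 8, 9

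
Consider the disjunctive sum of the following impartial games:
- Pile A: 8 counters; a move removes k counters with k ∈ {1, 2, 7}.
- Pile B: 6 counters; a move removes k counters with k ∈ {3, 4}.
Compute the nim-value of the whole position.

Build the Grundy sequence for pile A with g(k) = mex{g(k−s) : s ∈ {1, 2, 7}, s ≤ k}:
g(0) = mex{} = 0
g(1) = mex{0} = 1
g(2) = mex{0,1} = 2
g(3) = mex{1,2} = 0
g(4) = mex{0,2} = 1
g(5) = mex{0,1} = 2
g(6) = mex{1,2} = 0
g(7) = mex{0,2} = 1
g(8) = mex{0,1} = 2
So g(8) = 2.
Grundy values for pile B (subtraction set {3, 4}):
g(0) = mex{} = 0
g(1) = mex{} = 0
g(2) = mex{} = 0
g(3) = mex{0} = 1
g(4) = mex{0} = 1
g(5) = mex{0} = 1
g(6) = mex{0,1} = 2
So g(6) = 2.
The value of a disjunctive sum is the nim-sum of the parts.
Combined value = 2 ⊕ 2 = 0.

0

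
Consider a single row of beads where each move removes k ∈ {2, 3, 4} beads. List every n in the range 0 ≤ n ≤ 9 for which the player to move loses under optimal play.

0, 1, 6, 7

Compute g(0), g(1), … for moves {2, 3, 4}:
g(0) = mex{} = 0
g(1) = mex{} = 0
g(2) = mex{0} = 1
g(3) = mex{0} = 1
g(4) = mex{0,1} = 2
g(5) = mex{0,1} = 2
g(6) = mex{1,2} = 0
g(7) = mex{1,2} = 0
g(8) = mex{0,2} = 1
g(9) = mex{0,2} = 1
The P-positions (g = 0) in 0..9 are 0, 1, 6, 7.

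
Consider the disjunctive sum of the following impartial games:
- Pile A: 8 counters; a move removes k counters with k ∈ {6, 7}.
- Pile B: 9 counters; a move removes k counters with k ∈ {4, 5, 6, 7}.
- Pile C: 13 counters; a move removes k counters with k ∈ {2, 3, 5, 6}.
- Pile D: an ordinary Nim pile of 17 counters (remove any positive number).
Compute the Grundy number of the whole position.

16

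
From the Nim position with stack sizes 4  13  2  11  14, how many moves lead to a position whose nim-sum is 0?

Bitwise XOR of the heap sizes:
  0100  (4)
  1101  (13)
  0010  (2)
  1011  (11)
  1110  (14)
  ----
  1110  (14)
The overall nim-sum is X = 14. A stack of size p has a winning move iff p XOR X < p (reduce it to p XOR X).
  4: 4 XOR 14 = 10 ≥ 4 — no move.
  13: 13 XOR 14 = 3 < 13 — winning move (to 3).
  2: 2 XOR 14 = 12 ≥ 2 — no move.
  11: 11 XOR 14 = 5 < 11 — winning move (to 5).
  14: 14 XOR 14 = 0 < 14 — winning move (to 0).
That gives 3 winning moves.

3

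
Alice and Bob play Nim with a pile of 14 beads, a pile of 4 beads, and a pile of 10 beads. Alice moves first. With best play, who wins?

Nim-sum: 14 ^ 4 ^ 10 = 0.
The nim-sum is 0, so this is a P-position: the player to move is in a losing position under optimal play; Alice is about to move from it and so loses — Bob wins.

Bob wins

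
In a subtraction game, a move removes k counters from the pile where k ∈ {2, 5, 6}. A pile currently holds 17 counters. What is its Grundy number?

1

Compute g(0), g(1), … for moves {2, 5, 6}:
k:     0  1  2  3  4  5  6  7  8  9 10 11 12 13 14 15 16 17
g(k):  0  0  1  1  0  2  1  3  0  2  1  0  0  1  1  0  2  1
So g(17) = 1.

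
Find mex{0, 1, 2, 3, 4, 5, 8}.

The values 0, 1, 2, 3, 4, 5 are all present; 6 is the first non-negative integer missing from the set.

6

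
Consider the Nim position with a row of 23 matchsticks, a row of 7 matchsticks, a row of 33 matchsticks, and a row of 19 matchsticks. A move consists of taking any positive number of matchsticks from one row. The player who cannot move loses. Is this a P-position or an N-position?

N-position

Compute the nim-sum pairwise:
23 ⊕ 7 = 16
16 ⊕ 33 = 49
49 ⊕ 19 = 34
The nim-sum is 34 ≠ 0, so this is an N-position: the player to move can win.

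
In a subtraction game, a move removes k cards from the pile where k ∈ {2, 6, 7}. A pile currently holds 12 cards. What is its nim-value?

2

Grundy values for subtraction set {2, 6, 7}:
k:     0  1  2  3  4  5  6  7  8  9 10 11 12
g(k):  0  0  1  1  0  0  1  1  2  0  3  1  2
So g(12) = 2.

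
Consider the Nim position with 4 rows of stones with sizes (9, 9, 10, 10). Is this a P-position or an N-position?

Bitwise XOR of the heap sizes:
  1001  (9)
  1001  (9)
  1010  (10)
  1010  (10)
  ----
  0000  (0)
The nim-sum is 0, so this is a P-position: the player to move is in a losing position under optimal play.

P-position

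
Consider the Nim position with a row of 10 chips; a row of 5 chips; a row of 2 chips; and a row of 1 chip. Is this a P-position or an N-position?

Compute the nim-sum pairwise:
10 ⊕ 5 = 15
15 ⊕ 2 = 13
13 ⊕ 1 = 12
The nim-sum is 12 ≠ 0, so this is an N-position: the player to move can win.

N-position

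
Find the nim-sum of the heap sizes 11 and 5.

14

Compute the nim-sum pairwise:
11 ^ 5 = 14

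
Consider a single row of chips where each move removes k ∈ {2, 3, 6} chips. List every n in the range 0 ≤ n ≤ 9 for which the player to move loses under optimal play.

Build the Grundy sequence with g(k) = mex{g(k−s) : s ∈ {2, 3, 6}, s ≤ k}:
g(0) = mex{} = 0
g(1) = mex{} = 0
g(2) = mex{0} = 1
g(3) = mex{0} = 1
g(4) = mex{0,1} = 2
g(5) = mex{1} = 0
g(6) = mex{0,1,2} = 3
g(7) = mex{0,2} = 1
g(8) = mex{0,1,3} = 2
g(9) = mex{1,3} = 0
The P-positions (g = 0) in 0..9 are 0, 1, 5, 9.

0, 1, 5, 9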